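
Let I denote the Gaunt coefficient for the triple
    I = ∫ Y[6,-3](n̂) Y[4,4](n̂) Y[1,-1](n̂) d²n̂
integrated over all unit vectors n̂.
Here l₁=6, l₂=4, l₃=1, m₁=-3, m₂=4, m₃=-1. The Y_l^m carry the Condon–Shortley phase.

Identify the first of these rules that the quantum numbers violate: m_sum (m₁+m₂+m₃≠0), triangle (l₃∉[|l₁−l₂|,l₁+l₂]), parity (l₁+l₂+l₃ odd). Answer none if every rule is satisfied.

azimuthal sum: -3 + 4 − 1 = 0  ✓
2 ≤ 1 ≤ 10 (triangle on l)  ✗
L = 6 + 4 + 1 = 11 (odd)

triangle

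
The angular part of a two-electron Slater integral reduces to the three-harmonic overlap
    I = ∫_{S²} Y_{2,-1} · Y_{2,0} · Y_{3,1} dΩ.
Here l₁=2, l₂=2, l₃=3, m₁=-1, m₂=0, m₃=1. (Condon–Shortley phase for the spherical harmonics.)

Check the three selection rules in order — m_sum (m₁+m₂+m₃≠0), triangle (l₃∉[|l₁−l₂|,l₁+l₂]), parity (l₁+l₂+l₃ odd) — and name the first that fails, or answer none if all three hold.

m₁+m₂+m₃ = -1 + 0 + 1 = 0  ✓
triangle: |2−2|=0 ≤ l₃=3 ≤ 2+2=4  ✓
parity: l₁+l₂+l₃ = 7 is odd  ✗

parity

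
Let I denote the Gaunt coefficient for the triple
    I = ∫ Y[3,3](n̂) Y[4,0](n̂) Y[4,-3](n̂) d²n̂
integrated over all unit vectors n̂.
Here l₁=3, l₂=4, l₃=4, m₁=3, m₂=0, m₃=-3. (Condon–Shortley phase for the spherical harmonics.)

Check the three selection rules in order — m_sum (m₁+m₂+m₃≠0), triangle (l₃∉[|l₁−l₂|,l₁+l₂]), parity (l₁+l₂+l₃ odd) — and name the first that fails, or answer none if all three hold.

parity

m₁+m₂+m₃ = 3 + 0 − 3 = 0  ✓
triangle: |3−4|=1 ≤ l₃=4 ≤ 3+4=7  ✓
parity: l₁+l₂+l₃ = 11 is odd  ✗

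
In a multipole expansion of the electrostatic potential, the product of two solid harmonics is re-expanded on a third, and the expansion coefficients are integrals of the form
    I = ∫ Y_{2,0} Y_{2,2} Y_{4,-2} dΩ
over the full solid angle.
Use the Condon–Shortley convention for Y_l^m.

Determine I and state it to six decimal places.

0.156078

m-sum 0 ✓  L=8 even ✓  0≤4≤4 ✓
Π(2lᵢ+1) = 5×5×9 = 225
triangle coeff Δ(2,2,4) = 1/630
Σ_t [0,0]: t=0:+1/16 = 1/16
(3j)²=2/35 [(2 2 4; 0 0 0)], sign=+1
Σ_t [0,0]: t=0:+1/96 = 1/96
(3j)²=1/42 [(2 2 4; 0 2 -2)], sign=+1
⇒ 4πI² = 15/49
I = (+1)√(15/49/(4π)) = 0.15607835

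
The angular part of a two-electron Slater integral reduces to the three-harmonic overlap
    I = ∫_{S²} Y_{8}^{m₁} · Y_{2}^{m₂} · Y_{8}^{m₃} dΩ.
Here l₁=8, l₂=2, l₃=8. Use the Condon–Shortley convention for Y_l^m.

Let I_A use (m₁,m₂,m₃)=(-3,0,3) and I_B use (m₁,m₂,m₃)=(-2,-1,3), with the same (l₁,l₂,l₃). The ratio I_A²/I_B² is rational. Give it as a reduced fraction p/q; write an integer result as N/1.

9/11

l's match ⇒ only the (l;m) 3-j factors differ between A and B.
A: triangle coeff Δ(8,2,8) = 1/348840; Σ_t [0,2]: t=0:+1/958003200 t=1:−1/87091200 t=2:+1/174182400 = -1/212889600; (3j)²=15/2584 [(8 2 8; -3 0 3)], sign=+1
B: triangle coeff Δ(8,2,8) = 1/348840; Σ_t [0,1]: t=0:+1/174182400 t=1:−1/87091200 = -1/174182400; (3j)²=55/7752 [(8 2 8; -2 -1 3)], sign=+1
I_A²/I_B² = (15/2584)/(55/7752) = 9/11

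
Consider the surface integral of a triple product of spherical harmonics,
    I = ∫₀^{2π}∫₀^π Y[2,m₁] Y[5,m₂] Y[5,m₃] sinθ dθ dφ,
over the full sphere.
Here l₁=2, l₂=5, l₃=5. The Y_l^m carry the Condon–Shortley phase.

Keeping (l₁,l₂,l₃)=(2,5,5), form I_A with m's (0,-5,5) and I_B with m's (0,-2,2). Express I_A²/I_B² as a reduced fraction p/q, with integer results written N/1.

25/4

Shared (l₁,l₂,l₃)=(2,5,5): N and (l;000)² cancel in I_A²/I_B².
A: Δ = 2!·2!·8!/13! = 1/38610; Racah Σ t=0..0: t=0:+1/161280 = 1/161280; ⇒ 3j(2 5 5; 0 -5 5)² = 15/286, sgn +1
B: Δ = 2!·2!·8!/13! = 1/38610; Racah Σ t=0..2: t=0:+1/2880 t=1:−1/1440 t=2:+1/20160 = -1/3360; ⇒ 3j(2 5 5; 0 -2 2)² = 6/715, sgn +1
I_A²/I_B² = (15/286)/(6/715) = 25/4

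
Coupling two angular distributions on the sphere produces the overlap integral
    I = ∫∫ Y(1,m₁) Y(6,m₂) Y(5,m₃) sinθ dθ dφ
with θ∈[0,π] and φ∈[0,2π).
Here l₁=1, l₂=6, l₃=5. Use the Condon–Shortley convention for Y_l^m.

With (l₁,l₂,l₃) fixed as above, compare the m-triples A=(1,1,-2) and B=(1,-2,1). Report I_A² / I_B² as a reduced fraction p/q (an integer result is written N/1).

5/14

l's match ⇒ only the (l;m) 3-j factors differ between A and B.
A: triangle coeff Δ(1,6,5) = 1/858; Σ_t [0,0]: t=0:+1/60480 = 1/60480; (3j)²=5/429 [(1 6 5; 1 1 -2)], sign=-1
B: triangle coeff Δ(1,6,5) = 1/858; Σ_t [0,0]: t=0:+1/34560 = 1/34560; (3j)²=14/429 [(1 6 5; 1 -2 1)], sign=+1
I_A²/I_B² = (5/429)/(14/429) = 5/14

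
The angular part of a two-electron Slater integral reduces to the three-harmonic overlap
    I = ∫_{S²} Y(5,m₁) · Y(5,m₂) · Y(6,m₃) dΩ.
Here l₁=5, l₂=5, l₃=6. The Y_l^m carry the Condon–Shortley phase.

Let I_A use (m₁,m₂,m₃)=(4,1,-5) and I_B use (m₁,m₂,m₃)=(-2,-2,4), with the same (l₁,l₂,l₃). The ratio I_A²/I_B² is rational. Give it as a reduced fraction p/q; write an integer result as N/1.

Shared (l₁,l₂,l₃)=(5,5,6): N and (l;000)² cancel in I_A²/I_B².
A: Δ = 4!·6!·6!/17! = 1/28588560; Racah Σ t=0..1: t=0:+1/2073600 t=1:−1/518400 = -1/691200; ⇒ 3j(5 5 6; 4 1 -5)² = 81/4420, sgn +1
B: Δ = 4!·6!·6!/17! = 1/28588560; Racah Σ t=1..3: t=1:−1/207360 t=2:+1/57600 t=3:−1/207360 = 1/129600; ⇒ 3j(5 5 6; -2 -2 4)² = 168/12155, sgn +1
I_A²/I_B² = (81/4420)/(168/12155) = 297/224

297/224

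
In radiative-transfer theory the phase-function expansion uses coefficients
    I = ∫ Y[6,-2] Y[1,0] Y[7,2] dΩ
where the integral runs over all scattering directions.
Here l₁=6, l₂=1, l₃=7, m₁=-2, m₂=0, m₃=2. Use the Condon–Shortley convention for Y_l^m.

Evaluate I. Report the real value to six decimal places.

m-sum 0 ✓  L=14 even ✓  5≤7≤7 ✓
Π(2lᵢ+1) = 13×3×15 = 585
triangle coeff Δ(6,1,7) = 1/1365
Σ_t [0,0]: t=0:+1/518400 = 1/518400
(3j)²=7/195 [(6 1 7; 0 0 0)], sign=-1
Σ_t [0,0]: t=0:+1/967680 = 1/967680
(3j)²=3/91 [(6 1 7; -2 0 2)], sign=-1
⇒ 4πI² = 9/13
I = (+1)√(9/13/(4π)) = 0.23471705

0.234717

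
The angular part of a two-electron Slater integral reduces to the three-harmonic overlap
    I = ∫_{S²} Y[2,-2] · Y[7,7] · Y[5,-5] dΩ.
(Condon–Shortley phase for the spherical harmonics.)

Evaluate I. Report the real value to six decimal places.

-0.358536

Checks pass: Σm=0; 14 even; l₃=5∈[5,9].
(2·2+1)(2·7+1)(2·5+1) = 825
Δ: 4! 0! 10! / 15! → 1/15015
sum: t=2:+1/57600 = 1/57600
3j²(2 7 5; 0 0 0) = Δ·Π!·Σ² = 21/715  (sign -1)
sum: t=4:+1/87091200 = 1/87091200
3j²(2 7 5; -2 7 -5) = Δ·Π!·Σ² = 1/15  (sign +1)
combine: 4πI² = 825·21/715·1/15 = 21/13
take √, sign -1: I = -0.35853622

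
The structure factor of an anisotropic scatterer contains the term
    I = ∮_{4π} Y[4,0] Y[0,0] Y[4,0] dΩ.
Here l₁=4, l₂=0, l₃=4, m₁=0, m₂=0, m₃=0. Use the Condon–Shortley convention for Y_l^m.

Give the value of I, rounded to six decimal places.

m-sum 0 ✓  L=8 even ✓  4≤4≤4 ✓
Π(2lᵢ+1) = 9×1×9 = 81
triangle coeff Δ(4,0,4) = 1/9
Σ_t [0,0]: t=0:+1/576 = 1/576
(3j)²=1/9 [(4 0 4; 0 0 0)], sign=+1
(m-triple is (0,0,0) — same symbol as above.)
⇒ 4πI² = 1/1
I = (+1)√(1/1/(4π)) = 0.28209479

0.282095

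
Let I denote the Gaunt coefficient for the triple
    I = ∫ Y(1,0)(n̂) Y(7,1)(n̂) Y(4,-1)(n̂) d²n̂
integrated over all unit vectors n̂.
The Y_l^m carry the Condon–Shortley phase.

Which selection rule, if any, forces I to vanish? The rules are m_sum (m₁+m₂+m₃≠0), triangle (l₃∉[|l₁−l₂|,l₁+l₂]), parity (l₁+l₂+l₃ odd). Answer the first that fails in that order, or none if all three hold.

triangle

Σmᵢ = 0  ✓
l₃∈[|l₁−l₂|,l₁+l₂]=[6,8], have l₃=4  ✗
Σlᵢ = 12 ⇒ even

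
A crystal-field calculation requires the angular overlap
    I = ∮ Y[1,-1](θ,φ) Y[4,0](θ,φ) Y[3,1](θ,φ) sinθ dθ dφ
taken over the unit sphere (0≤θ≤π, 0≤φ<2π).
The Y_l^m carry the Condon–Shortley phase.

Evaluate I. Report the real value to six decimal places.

Rules hold: Σm=0, L=8 even, 3≤3≤5.
N = 3·9·7 = 189
Δ = 2!·0!·6!/9! = 1/252
Racah Σ t=1..1: t=1:−1/36 = -1/36
⇒ 3j(1 4 3; 0 0 0)² = 4/63, sgn +1
Racah Σ t=2..2: t=2:+1/96 = 1/96
⇒ 3j(1 4 3; -1 0 1)² = 1/42, sgn +1
4πI² = N·(3j₀)²·(3jₘ)² = 2/7
I = +1·√(0.285714/4π) = 0.15078601

0.150786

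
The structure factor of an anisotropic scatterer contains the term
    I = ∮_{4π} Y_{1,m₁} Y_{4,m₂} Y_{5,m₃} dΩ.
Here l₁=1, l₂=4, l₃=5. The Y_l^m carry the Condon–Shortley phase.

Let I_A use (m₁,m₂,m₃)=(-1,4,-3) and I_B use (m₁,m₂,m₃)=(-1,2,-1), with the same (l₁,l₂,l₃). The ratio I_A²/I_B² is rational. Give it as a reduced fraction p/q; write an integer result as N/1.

Shared (l₁,l₂,l₃)=(1,4,5): N and (l;000)² cancel in I_A²/I_B².
A: Δ = 0!·2!·8!/11! = 1/495; Racah Σ t=0..0: t=0:+1/80640 = 1/80640; ⇒ 3j(1 4 5; -1 4 -3)² = 1/495, sgn +1
B: Δ = 0!·2!·8!/11! = 1/495; Racah Σ t=0..0: t=0:+1/2880 = 1/2880; ⇒ 3j(1 4 5; -1 2 -1)² = 2/165, sgn +1
I_A²/I_B² = (1/495)/(2/165) = 1/6

1/6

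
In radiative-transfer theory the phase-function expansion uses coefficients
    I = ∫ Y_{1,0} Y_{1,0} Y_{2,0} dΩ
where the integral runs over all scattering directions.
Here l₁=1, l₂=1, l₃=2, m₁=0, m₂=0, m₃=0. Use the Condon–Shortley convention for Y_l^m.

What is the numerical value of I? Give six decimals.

0.252313

m-sum 0 ✓  L=4 even ✓  0≤2≤2 ✓
Π(2lᵢ+1) = 3×3×5 = 45
triangle coeff Δ(1,1,2) = 1/30
Σ_t [0,0]: t=0:+1/1 = 1/1
(3j)²=2/15 [(1 1 2; 0 0 0)], sign=+1
(m-triple is (0,0,0) — same symbol as above.)
⇒ 4πI² = 4/5
I = (+1)√(4/5/(4π)) = 0.25231325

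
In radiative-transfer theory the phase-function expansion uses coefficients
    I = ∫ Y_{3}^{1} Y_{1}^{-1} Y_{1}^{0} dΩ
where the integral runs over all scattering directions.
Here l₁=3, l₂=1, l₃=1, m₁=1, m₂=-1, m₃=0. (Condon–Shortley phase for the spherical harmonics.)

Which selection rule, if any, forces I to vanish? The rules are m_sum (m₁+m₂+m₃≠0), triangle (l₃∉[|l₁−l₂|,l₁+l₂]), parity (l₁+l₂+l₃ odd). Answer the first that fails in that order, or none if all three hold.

m₁+m₂+m₃ = 1 − 1 + 0 = 0  ✓
triangle: |3−1|=2 ≤ l₃=1 ≤ 3+1=4  ✗
parity: l₁+l₂+l₃ = 5 is odd

triangle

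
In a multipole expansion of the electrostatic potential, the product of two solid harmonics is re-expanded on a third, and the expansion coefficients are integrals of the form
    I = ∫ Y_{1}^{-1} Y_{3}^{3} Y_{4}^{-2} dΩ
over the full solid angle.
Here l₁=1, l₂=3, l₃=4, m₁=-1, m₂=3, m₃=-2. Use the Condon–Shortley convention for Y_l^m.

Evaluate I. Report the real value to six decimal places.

0.061558

m-sum 0 ✓  L=8 even ✓  2≤4≤4 ✓
Π(2lᵢ+1) = 3×7×9 = 189
triangle coeff Δ(1,3,4) = 1/252
Σ_t [0,0]: t=0:+1/36 = 1/36
(3j)²=4/63 [(1 3 4; 0 0 0)], sign=+1
Σ_t [0,0]: t=0:+1/1440 = 1/1440
(3j)²=1/252 [(1 3 4; -1 3 -2)], sign=+1
⇒ 4πI² = 1/21
I = (+1)√(1/21/(4π)) = 0.06155813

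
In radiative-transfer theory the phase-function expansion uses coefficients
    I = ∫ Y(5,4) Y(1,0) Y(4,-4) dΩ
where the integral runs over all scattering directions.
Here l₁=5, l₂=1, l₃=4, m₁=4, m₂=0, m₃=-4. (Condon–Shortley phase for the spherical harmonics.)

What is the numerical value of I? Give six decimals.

0.147319

Rules hold: Σm=0, L=10 even, 4≤4≤6.
N = 11·3·9 = 297
Δ = 2!·8!·0!/11! = 1/495
Racah Σ t=1..1: t=1:−1/576 = -1/576
⇒ 3j(5 1 4; 0 0 0)² = 5/99, sgn -1
Racah Σ t=1..1: t=1:−1/40320 = -1/40320
⇒ 3j(5 1 4; 4 0 -4)² = 1/55, sgn -1
4πI² = N·(3j₀)²·(3jₘ)² = 3/11
I = +1·√(0.272727/4π) = 0.14731920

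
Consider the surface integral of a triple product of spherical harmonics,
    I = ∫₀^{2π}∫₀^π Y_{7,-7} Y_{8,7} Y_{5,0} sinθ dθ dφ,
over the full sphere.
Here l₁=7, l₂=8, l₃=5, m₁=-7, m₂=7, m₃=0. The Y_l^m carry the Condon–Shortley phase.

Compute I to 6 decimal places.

Checks pass: Σm=0; 20 even; l₃=5∈[1,15].
(2·7+1)(2·8+1)(2·5+1) = 2805
Δ: 10! 4! 6! / 21! → 1/814773960
sum: t=3:−1/87091200 t=4:+1/4976640 t=5:−1/2073600 t=6:+1/4976640 t=7:−1/87091200 = -1/9676800
3j²(7 8 5; 0 0 0) = Δ·Π!·Σ² = 360/46189  (sign +1)
sum: t=10:+1/10450944000 = 1/10450944000
3j²(7 8 5; -7 7 0) = Δ·Π!·Σ² = 143/7752  (sign -1)
combine: 4πI² = 2805·360/46189·143/7752 = 2475/6137
take √, sign -1: I = -0.17914497

-0.179145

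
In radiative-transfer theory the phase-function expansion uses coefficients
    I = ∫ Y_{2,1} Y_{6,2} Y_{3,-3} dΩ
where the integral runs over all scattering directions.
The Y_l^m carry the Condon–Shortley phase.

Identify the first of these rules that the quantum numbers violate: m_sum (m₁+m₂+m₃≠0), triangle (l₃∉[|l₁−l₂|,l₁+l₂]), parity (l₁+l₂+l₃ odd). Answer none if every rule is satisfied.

triangle

azimuthal sum: 1 + 2 − 3 = 0  ✓
4 ≤ 3 ≤ 8 (triangle on l)  ✗
L = 2 + 6 + 3 = 11 (odd)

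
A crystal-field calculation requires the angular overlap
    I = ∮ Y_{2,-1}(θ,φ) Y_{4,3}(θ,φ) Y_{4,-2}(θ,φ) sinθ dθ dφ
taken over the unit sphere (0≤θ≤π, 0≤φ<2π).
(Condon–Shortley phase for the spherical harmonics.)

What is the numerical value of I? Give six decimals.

-0.187702

Rules hold: Σm=0, L=10 even, 2≤4≤6.
N = 5·9·9 = 405
Δ = 2!·2!·6!/11! = 1/13860
Racah Σ t=0..2: t=0:+1/192 t=1:−1/36 t=2:+1/192 = -5/288
⇒ 3j(2 4 4; 0 0 0)² = 20/693, sgn -1
Racah Σ t=1..2: t=1:−1/1440 t=2:+1/240 = 1/288
⇒ 3j(2 4 4; -1 3 -2)² = 5/132, sgn +1
4πI² = N·(3j₀)²·(3jₘ)² = 375/847
I = -1·√(0.442739/4π) = -0.18770204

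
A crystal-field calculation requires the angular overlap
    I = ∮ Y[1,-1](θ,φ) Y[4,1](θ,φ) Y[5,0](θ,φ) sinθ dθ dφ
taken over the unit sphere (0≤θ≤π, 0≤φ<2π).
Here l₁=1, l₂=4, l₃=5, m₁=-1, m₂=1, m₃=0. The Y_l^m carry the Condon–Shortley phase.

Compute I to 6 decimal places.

0.155288

Rules hold: Σm=0, L=10 even, 3≤5≤5.
N = 3·9·11 = 297
Δ = 0!·2!·8!/11! = 1/495
Racah Σ t=0..0: t=0:+1/576 = 1/576
⇒ 3j(1 4 5; 0 0 0)² = 5/99, sgn -1
Racah Σ t=0..0: t=0:+1/1440 = 1/1440
⇒ 3j(1 4 5; -1 1 0)² = 2/99, sgn -1
4πI² = N·(3j₀)²·(3jₘ)² = 10/33
I = +1·√(0.30303/4π) = 0.15528807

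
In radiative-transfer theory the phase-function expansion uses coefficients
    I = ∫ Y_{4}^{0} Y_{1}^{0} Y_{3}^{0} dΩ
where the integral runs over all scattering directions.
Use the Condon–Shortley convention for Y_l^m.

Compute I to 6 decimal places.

0.246233

Checks pass: Σm=0; 8 even; l₃=3∈[3,5].
(2·4+1)(2·1+1)(2·3+1) = 189
Δ: 2! 6! 0! / 9! → 1/252
sum: t=1:−1/36 = -1/36
3j²(4 1 3; 0 0 0) = Δ·Π!·Σ² = 4/63  (sign +1)
(m-triple is (0,0,0) — same symbol as above.)
combine: 4πI² = 189·4/63·4/63 = 16/21
take √, sign +1: I = 0.24623252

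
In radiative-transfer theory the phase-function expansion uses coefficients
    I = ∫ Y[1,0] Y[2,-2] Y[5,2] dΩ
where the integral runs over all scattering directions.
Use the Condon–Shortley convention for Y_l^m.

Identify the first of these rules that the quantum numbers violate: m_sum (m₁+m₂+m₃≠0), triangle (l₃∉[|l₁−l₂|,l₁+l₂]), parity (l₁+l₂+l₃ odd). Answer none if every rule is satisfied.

triangle

azimuthal sum: 0 − 2 + 2 = 0  ✓
1 ≤ 5 ≤ 3 (triangle on l)  ✗
L = 1 + 2 + 5 = 8 (even)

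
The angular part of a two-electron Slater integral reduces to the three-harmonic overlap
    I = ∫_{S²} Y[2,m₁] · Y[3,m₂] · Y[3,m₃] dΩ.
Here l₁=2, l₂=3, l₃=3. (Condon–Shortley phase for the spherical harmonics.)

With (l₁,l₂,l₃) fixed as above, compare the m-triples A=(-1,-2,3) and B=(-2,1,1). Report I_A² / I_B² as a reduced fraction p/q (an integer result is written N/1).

25/24

l's match ⇒ only the (l;m) 3-j factors differ between A and B.
A: triangle coeff Δ(2,3,3) = 1/3780; Σ_t [1,1]: t=1:−1/48 = -1/48; (3j)²=5/84 [(2 3 3; -1 -2 3)], sign=-1
B: triangle coeff Δ(2,3,3) = 1/3780; Σ_t [2,2]: t=2:+1/16 = 1/16; (3j)²=2/35 [(2 3 3; -2 1 1)], sign=+1
I_A²/I_B² = (5/84)/(2/35) = 25/24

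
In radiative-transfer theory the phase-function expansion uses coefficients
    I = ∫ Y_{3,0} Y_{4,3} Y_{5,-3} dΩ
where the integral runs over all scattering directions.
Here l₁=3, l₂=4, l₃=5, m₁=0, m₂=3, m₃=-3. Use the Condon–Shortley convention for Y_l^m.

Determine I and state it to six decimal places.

0.103862

m-sum 0 ✓  L=12 even ✓  1≤5≤7 ✓
Π(2lᵢ+1) = 7×9×11 = 693
triangle coeff Δ(3,4,5) = 1/180180
Σ_t [0,2]: t=0:+1/576 t=1:−1/144 t=2:+1/576 = -1/288
(3j)²=20/1001 [(3 4 5; 0 0 0)], sign=+1
Σ_t [1,2]: t=1:−1/2880 t=2:+1/1440 = 1/2880
(3j)²=7/715 [(3 4 5; 0 3 -3)], sign=+1
⇒ 4πI² = 252/1859
I = (+1)√(252/1859/(4π)) = 0.10386175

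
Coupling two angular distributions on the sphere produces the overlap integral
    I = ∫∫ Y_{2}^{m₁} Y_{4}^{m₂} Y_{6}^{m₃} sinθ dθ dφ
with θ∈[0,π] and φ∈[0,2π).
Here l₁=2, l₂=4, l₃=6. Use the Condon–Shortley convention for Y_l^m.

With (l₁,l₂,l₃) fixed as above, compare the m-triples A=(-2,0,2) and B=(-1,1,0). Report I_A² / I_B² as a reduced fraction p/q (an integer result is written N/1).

Same 2,4,6: normalisation and zero-m 3j drop out of the ratio.
A: Δ: 0! 4! 8! / 13! → 1/6435; sum: t=0:+1/13824 = 1/13824; 3j²(2 4 6; -2 0 2) = Δ·Π!·Σ² = 14/1287  (sign +1)
B: Δ: 0! 4! 8! / 13! → 1/6435; sum: t=0:+1/4320 = 1/4320; 3j²(2 4 6; -1 1 0) = Δ·Π!·Σ² = 8/429  (sign +1)
I_A²/I_B² = (14/1287)/(8/429) = 7/12

7/12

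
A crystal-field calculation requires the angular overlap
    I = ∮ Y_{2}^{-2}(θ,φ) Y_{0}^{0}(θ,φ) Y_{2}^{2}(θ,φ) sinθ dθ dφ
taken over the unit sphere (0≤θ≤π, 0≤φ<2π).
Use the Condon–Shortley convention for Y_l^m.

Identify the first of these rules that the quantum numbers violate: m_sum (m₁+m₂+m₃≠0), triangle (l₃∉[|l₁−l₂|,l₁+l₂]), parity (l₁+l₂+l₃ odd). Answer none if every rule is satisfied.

none

m₁+m₂+m₃ = -2 + 0 + 2 = 0  ✓
triangle: |2−0|=2 ≤ l₃=2 ≤ 2+0=2  ✓
parity: l₁+l₂+l₃ = 4 is even  ✓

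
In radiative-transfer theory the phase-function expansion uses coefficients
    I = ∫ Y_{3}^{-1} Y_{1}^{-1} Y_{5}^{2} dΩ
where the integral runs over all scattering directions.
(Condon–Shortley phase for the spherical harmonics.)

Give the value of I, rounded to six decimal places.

0.000000

|3−1|≤5≤3+1 violated ⇒ I = 0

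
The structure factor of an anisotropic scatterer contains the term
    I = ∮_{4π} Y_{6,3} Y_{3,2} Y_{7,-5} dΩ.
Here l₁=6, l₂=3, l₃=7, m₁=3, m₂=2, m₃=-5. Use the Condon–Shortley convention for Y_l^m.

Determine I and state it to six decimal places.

-0.123141

Checks pass: Σm=0; 16 even; l₃=7∈[3,9].
(2·6+1)(2·3+1)(2·7+1) = 1365
Δ: 2! 10! 4! / 17! → 1/2042040
sum: t=0:+1/207360 t=1:−1/57600 t=2:+1/207360 = -1/129600
3j²(6 3 7; 0 0 0) = Δ·Π!·Σ² = 168/12155  (sign +1)
sum: t=1:−1/1935360 t=2:+1/4354560 = -1/3483648
3j²(6 3 7; 3 2 -5) = Δ·Π!·Σ² = 125/12376  (sign -1)
combine: 4πI² = 1365·168/12155·125/12376 = 7875/41327
take √, sign -1: I = -0.12314121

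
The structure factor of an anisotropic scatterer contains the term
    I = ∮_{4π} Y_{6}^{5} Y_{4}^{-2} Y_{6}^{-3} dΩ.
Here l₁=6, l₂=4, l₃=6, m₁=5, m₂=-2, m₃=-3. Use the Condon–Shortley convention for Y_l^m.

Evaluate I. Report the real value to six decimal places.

Rules hold: Σm=0, L=16 even, 2≤6≤10.
N = 13·9·13 = 1521
Δ = 4!·8!·4!/17! = 1/15315300
Racah Σ t=0..4: t=0:+1/829440 t=1:−1/25920 t=2:+1/9216 t=3:−1/25920 t=4:+1/829440 = 7/207360
⇒ 3j(6 4 6; 0 0 0)² = 28/2431, sgn +1
Racah Σ t=0..1: t=0:+1/483840 t=1:−1/1451520 = 1/725760
⇒ 3j(6 4 6; 5 -2 -3)² = 24/1547, sgn -1
4πI² = N·(3j₀)²·(3jₘ)² = 864/3179
I = -1·√(0.271784/4π) = -0.14706410

-0.147064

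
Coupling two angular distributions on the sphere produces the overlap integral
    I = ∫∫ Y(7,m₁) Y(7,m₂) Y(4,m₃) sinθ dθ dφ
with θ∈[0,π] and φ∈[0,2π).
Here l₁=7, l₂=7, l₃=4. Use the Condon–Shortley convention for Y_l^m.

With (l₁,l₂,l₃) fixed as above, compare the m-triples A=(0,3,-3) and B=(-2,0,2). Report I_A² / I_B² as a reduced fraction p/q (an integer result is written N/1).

Same 7,7,4: normalisation and zero-m 3j drop out of the ratio.
A: Δ: 10! 4! 4! / 19! → 1/58198140; sum: t=6:+1/2488320 t=7:−1/4354560 = 1/5806080; 3j²(7 7 4; 0 3 -3) = Δ·Π!·Σ² = 525/92378  (sign -1)
B: Δ: 10! 4! 4! / 19! → 1/58198140; sum: t=5:−1/1382400 t=6:+1/622080 t=7:−1/2903040 = 47/87091200; 3j²(7 7 4; -2 0 2) = Δ·Π!·Σ² = 2209/277134  (sign +1)
I_A²/I_B² = (525/92378)/(2209/277134) = 1575/2209

1575/2209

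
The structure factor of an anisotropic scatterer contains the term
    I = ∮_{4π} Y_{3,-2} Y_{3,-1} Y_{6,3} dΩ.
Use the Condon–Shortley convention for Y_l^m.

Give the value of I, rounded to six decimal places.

Rules hold: Σm=0, L=12 even, 0≤6≤6.
N = 7·7·13 = 637
Δ = 0!·6!·6!/13! = 1/12012
Racah Σ t=0..0: t=0:+1/1296 = 1/1296
⇒ 3j(3 3 6; 0 0 0)² = 100/3003, sgn +1
Racah Σ t=0..0: t=0:+1/5760 = 1/5760
⇒ 3j(3 3 6; -2 -1 3)² = 9/286, sgn -1
4πI² = N·(3j₀)²·(3jₘ)² = 1050/1573
I = -1·√(0.667514/4π) = -0.23047581

-0.230476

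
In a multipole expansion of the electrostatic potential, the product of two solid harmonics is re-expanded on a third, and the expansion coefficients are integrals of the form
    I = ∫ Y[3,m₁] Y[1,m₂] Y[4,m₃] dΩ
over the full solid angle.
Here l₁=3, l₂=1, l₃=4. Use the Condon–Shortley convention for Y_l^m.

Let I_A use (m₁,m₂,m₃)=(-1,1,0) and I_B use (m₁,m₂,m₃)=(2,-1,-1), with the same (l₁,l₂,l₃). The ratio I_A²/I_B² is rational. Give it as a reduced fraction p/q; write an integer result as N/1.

2/1

Same 3,1,4: normalisation and zero-m 3j drop out of the ratio.
A: Δ: 0! 6! 2! / 9! → 1/252; sum: t=0:+1/96 = 1/96; 3j²(3 1 4; -1 1 0) = Δ·Π!·Σ² = 1/42  (sign +1)
B: Δ: 0! 6! 2! / 9! → 1/252; sum: t=0:+1/240 = 1/240; 3j²(3 1 4; 2 -1 -1) = Δ·Π!·Σ² = 1/84  (sign -1)
I_A²/I_B² = (1/42)/(1/84) = 2/1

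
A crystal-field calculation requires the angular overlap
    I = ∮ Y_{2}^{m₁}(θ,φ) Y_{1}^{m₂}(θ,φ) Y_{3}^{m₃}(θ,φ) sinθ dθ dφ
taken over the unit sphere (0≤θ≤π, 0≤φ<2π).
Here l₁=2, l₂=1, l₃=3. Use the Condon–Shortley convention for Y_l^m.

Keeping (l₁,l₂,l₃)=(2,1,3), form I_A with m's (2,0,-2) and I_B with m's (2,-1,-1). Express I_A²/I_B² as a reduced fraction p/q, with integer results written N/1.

Same 2,1,3: normalisation and zero-m 3j drop out of the ratio.
A: Δ: 0! 4! 2! / 7! → 1/105; sum: t=0:+1/24 = 1/24; 3j²(2 1 3; 2 0 -2) = Δ·Π!·Σ² = 1/21  (sign -1)
B: Δ: 0! 4! 2! / 7! → 1/105; sum: t=0:+1/48 = 1/48; 3j²(2 1 3; 2 -1 -1) = Δ·Π!·Σ² = 1/105  (sign +1)
I_A²/I_B² = (1/21)/(1/105) = 5/1

5/1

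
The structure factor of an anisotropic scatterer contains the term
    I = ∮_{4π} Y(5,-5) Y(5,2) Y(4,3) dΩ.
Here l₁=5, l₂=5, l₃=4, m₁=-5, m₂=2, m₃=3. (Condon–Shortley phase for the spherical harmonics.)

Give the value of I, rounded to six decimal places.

m-sum 0 ✓  L=14 even ✓  0≤4≤10 ✓
Π(2lᵢ+1) = 11×11×9 = 1089
triangle coeff Δ(5,5,4) = 1/3153150
Σ_t [1,5]: t=1:−1/69120 t=2:+1/1728 t=3:−1/576 t=4:+1/1728 t=5:−1/69120 = -7/11520
(3j)²=2/143 [(5 5 4; 0 0 0)], sign=-1
Σ_t [6,6]: t=6:+1/103680 = 1/103680
(3j)²=7/429 [(5 5 4; -5 2 3)], sign=-1
⇒ 4πI² = 42/169
I = (+1)√(42/169/(4π)) = 0.14062948

0.140629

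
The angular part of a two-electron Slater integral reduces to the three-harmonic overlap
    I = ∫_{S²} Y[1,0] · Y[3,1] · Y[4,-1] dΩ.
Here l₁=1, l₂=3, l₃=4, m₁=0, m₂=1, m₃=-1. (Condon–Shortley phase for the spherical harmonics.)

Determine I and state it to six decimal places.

Rules hold: Σm=0, L=8 even, 2≤4≤4.
N = 3·7·9 = 189
Δ = 0!·2!·6!/9! = 1/252
Racah Σ t=0..0: t=0:+1/36 = 1/36
⇒ 3j(1 3 4; 0 0 0)² = 4/63, sgn +1
Racah Σ t=0..0: t=0:+1/48 = 1/48
⇒ 3j(1 3 4; 0 1 -1)² = 5/84, sgn -1
4πI² = N·(3j₀)²·(3jₘ)² = 5/7
I = -1·√(0.714286/4π) = -0.23841361

-0.238414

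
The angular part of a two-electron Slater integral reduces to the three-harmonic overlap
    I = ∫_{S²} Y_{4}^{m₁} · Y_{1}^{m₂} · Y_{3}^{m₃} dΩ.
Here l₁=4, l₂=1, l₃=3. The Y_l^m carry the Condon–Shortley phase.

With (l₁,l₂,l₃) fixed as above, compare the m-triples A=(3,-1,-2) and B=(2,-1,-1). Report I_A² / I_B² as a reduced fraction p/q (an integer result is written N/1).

7/5

Same 4,1,3: normalisation and zero-m 3j drop out of the ratio.
A: Δ: 2! 6! 0! / 9! → 1/252; sum: t=0:+1/240 = 1/240; 3j²(4 1 3; 3 -1 -2) = Δ·Π!·Σ² = 1/12  (sign -1)
B: Δ: 2! 6! 0! / 9! → 1/252; sum: t=0:+1/96 = 1/96; 3j²(4 1 3; 2 -1 -1) = Δ·Π!·Σ² = 5/84  (sign +1)
I_A²/I_B² = (1/12)/(5/84) = 7/5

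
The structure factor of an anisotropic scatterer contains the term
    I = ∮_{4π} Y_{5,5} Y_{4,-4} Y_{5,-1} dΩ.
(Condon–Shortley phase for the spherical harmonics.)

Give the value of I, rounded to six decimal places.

-0.075170

m-sum 0 ✓  L=14 even ✓  1≤5≤9 ✓
Π(2lᵢ+1) = 11×9×11 = 1089
triangle coeff Δ(5,4,5) = 1/3153150
Σ_t [0,4]: t=0:+1/69120 t=1:−1/1728 t=2:+1/576 t=3:−1/1728 t=4:+1/69120 = 7/11520
(3j)²=2/143 [(5 4 5; 0 0 0)], sign=-1
Σ_t [0,0]: t=0:+1/414720 = 1/414720
(3j)²=2/429 [(5 4 5; 5 -4 -1)], sign=+1
⇒ 4πI² = 12/169
I = (-1)√(12/169/(4π)) = -0.07516962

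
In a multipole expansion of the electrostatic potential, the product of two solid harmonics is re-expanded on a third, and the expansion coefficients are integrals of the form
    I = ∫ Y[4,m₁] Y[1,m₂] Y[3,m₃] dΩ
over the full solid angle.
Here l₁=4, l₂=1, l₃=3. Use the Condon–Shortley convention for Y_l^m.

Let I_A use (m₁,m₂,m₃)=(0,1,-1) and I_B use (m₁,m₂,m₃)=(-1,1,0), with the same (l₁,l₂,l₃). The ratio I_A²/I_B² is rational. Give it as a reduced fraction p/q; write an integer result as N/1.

Same 4,1,3: normalisation and zero-m 3j drop out of the ratio.
A: Δ: 2! 6! 0! / 9! → 1/252; sum: t=2:+1/96 = 1/96; 3j²(4 1 3; 0 1 -1) = Δ·Π!·Σ² = 1/42  (sign +1)
B: Δ: 2! 6! 0! / 9! → 1/252; sum: t=2:+1/72 = 1/72; 3j²(4 1 3; -1 1 0) = Δ·Π!·Σ² = 5/126  (sign -1)
I_A²/I_B² = (1/42)/(5/126) = 3/5

3/5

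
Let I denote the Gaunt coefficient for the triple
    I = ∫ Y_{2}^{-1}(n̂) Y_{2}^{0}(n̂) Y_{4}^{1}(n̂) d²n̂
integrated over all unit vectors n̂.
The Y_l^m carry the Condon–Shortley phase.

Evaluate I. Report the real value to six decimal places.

-0.220728

Checks pass: Σm=0; 8 even; l₃=4∈[0,4].
(2·2+1)(2·2+1)(2·4+1) = 225
Δ: 0! 4! 4! / 9! → 1/630
sum: t=0:+1/16 = 1/16
3j²(2 2 4; 0 0 0) = Δ·Π!·Σ² = 2/35  (sign +1)
sum: t=0:+1/24 = 1/24
3j²(2 2 4; -1 0 1) = Δ·Π!·Σ² = 1/21  (sign -1)
combine: 4πI² = 225·2/35·1/21 = 30/49
take √, sign -1: I = -0.22072812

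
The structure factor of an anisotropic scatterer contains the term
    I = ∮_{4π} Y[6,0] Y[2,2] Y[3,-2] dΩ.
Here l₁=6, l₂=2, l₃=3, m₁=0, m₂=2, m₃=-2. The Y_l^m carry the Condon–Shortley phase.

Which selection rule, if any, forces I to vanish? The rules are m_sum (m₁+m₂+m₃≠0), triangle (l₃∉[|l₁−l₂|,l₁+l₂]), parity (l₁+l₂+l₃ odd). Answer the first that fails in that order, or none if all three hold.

triangle

m₁+m₂+m₃ = 0 + 2 − 2 = 0  ✓
triangle: |6−2|=4 ≤ l₃=3 ≤ 6+2=8  ✗
parity: l₁+l₂+l₃ = 11 is odd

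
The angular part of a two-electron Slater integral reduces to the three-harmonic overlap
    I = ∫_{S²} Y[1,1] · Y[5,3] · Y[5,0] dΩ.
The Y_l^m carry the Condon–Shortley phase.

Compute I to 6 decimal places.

Σmᵢ = 4 ≠ 0, so the φ-integral vanishes; I = 0

0.000000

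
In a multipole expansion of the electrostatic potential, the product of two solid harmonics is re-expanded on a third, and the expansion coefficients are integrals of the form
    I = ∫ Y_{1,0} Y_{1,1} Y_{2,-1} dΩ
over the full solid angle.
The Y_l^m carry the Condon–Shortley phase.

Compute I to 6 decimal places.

m-sum 0 ✓  L=4 even ✓  0≤2≤2 ✓
Π(2lᵢ+1) = 3×3×5 = 45
triangle coeff Δ(1,1,2) = 1/30
Σ_t [0,0]: t=0:+1/1 = 1/1
(3j)²=2/15 [(1 1 2; 0 0 0)], sign=+1
Σ_t [0,0]: t=0:+1/2 = 1/2
(3j)²=1/10 [(1 1 2; 0 1 -1)], sign=-1
⇒ 4πI² = 3/5
I = (-1)√(3/5/(4π)) = -0.21850969

-0.218510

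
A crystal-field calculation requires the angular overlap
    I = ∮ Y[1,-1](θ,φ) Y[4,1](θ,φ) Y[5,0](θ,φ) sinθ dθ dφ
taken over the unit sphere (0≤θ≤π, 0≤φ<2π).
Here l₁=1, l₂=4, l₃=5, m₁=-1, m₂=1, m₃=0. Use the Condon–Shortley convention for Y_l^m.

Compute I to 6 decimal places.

0.155288

Checks pass: Σm=0; 10 even; l₃=5∈[3,5].
(2·1+1)(2·4+1)(2·5+1) = 297
Δ: 0! 2! 8! / 11! → 1/495
sum: t=0:+1/576 = 1/576
3j²(1 4 5; 0 0 0) = Δ·Π!·Σ² = 5/99  (sign -1)
sum: t=0:+1/1440 = 1/1440
3j²(1 4 5; -1 1 0) = Δ·Π!·Σ² = 2/99  (sign -1)
combine: 4πI² = 297·5/99·2/99 = 10/33
take √, sign +1: I = 0.15528807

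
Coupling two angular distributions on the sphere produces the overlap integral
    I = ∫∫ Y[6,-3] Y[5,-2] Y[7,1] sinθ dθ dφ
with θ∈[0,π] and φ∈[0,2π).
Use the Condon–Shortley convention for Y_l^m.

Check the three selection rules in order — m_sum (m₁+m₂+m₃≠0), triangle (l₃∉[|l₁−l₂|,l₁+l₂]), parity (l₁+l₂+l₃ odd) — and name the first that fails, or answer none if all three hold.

m₁+m₂+m₃ = -3 − 2 + 1 = -4  ✗
triangle: |6−5|=1 ≤ l₃=7 ≤ 6+5=11
parity: l₁+l₂+l₃ = 18 is even

m_sum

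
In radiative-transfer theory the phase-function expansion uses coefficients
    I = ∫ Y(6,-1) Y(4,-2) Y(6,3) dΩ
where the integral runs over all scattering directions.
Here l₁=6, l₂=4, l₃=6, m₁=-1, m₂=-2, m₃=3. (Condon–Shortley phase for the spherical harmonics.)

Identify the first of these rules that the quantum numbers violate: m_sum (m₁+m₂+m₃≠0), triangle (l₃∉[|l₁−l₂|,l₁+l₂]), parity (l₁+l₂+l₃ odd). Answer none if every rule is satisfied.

none

m₁+m₂+m₃ = -1 − 2 + 3 = 0  ✓
triangle: |6−4|=2 ≤ l₃=6 ≤ 6+4=10  ✓
parity: l₁+l₂+l₃ = 16 is even  ✓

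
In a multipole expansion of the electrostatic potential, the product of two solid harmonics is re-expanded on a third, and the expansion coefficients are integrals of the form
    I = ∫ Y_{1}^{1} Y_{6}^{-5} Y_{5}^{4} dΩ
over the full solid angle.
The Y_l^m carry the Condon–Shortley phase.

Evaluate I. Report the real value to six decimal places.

-0.303018

Rules hold: Σm=0, L=12 even, 5≤5≤7.
N = 3·13·11 = 429
Δ = 2!·0!·10!/13! = 1/858
Racah Σ t=1..1: t=1:−1/14400 = -1/14400
⇒ 3j(1 6 5; 0 0 0)² = 6/143, sgn +1
Racah Σ t=0..0: t=0:+1/725760 = 1/725760
⇒ 3j(1 6 5; 1 -5 4)² = 5/78, sgn -1
4πI² = N·(3j₀)²·(3jₘ)² = 15/13
I = -1·√(1.15385/4π) = -0.30301841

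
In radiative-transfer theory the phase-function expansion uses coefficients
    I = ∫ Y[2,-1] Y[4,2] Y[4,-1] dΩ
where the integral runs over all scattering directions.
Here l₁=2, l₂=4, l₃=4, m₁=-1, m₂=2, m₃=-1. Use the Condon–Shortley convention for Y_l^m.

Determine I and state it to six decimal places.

0.127700

m-sum 0 ✓  L=10 even ✓  2≤4≤6 ✓
Π(2lᵢ+1) = 5×9×9 = 405
triangle coeff Δ(2,4,4) = 1/13860
Σ_t [0,2]: t=0:+1/192 t=1:−1/36 t=2:+1/192 = -5/288
(3j)²=20/693 [(2 4 4; 0 0 0)], sign=-1
Σ_t [1,2]: t=1:−1/240 t=2:+1/96 = 1/160
(3j)²=27/1540 [(2 4 4; -1 2 -1)], sign=-1
⇒ 4πI² = 1215/5929
I = (+1)√(1215/5929/(4π)) = 0.12770047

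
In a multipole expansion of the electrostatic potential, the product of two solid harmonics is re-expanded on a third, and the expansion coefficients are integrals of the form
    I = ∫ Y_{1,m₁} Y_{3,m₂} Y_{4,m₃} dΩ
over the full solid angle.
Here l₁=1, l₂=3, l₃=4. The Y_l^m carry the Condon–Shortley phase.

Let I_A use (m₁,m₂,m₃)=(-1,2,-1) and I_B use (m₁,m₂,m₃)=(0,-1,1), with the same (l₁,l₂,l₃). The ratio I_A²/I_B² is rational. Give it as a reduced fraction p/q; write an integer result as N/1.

1/5

Same 1,3,4: normalisation and zero-m 3j drop out of the ratio.
A: Δ: 0! 2! 6! / 9! → 1/252; sum: t=0:+1/240 = 1/240; 3j²(1 3 4; -1 2 -1) = Δ·Π!·Σ² = 1/84  (sign -1)
B: Δ: 0! 2! 6! / 9! → 1/252; sum: t=0:+1/48 = 1/48; 3j²(1 3 4; 0 -1 1) = Δ·Π!·Σ² = 5/84  (sign -1)
I_A²/I_B² = (1/84)/(5/84) = 1/5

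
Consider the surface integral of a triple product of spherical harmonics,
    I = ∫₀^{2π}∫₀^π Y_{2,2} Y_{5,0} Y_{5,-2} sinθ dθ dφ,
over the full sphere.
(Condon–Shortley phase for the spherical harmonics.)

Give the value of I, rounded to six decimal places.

-0.191372

Checks pass: Σm=0; 12 even; l₃=5∈[3,7].
(2·2+1)(2·5+1)(2·5+1) = 605
Δ: 2! 2! 8! / 13! → 1/38610
sum: t=0:+1/2880 t=1:−1/576 t=2:+1/2880 = -1/960
3j²(2 5 5; 0 0 0) = Δ·Π!·Σ² = 10/429  (sign +1)
sum: t=0:+1/2880 = 1/2880
3j²(2 5 5; 2 0 -2) = Δ·Π!·Σ² = 14/429  (sign -1)
combine: 4πI² = 605·10/429·14/429 = 700/1521
take √, sign -1: I = -0.19137248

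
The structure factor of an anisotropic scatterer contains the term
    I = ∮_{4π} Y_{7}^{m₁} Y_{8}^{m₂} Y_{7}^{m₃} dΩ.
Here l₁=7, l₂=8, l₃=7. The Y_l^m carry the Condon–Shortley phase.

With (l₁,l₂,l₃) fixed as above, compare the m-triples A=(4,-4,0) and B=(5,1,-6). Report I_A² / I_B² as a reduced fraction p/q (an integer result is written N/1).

l's match ⇒ only the (l;m) 3-j factors differ between A and B.
A: triangle coeff Δ(7,8,7) = 1/22086194130; Σ_t [0,3]: t=0:+1/836075520 t=1:−1/174182400 t=2:+1/248832000 t=3:−1/2612736000 = -19/20901888000; (3j)²=133/50830 [(7 8 7; 4 -4 0)], sign=+1
B: triangle coeff Δ(7,8,7) = 1/22086194130; Σ_t [1,2]: t=1:−1/24385536000 t=2:+1/5225472000 = 11/73156608000; (3j)²=2904/260015 [(7 8 7; 5 1 -6)], sign=-1
I_A²/I_B² = (133/50830)/(2904/260015) = 17689/75504

17689/75504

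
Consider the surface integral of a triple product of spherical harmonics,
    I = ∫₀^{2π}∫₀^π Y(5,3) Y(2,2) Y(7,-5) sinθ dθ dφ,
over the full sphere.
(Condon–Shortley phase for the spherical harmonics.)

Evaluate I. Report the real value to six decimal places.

Rules hold: Σm=0, L=14 even, 3≤7≤7.
N = 11·5·15 = 825
Δ = 0!·10!·4!/15! = 1/15015
Racah Σ t=0..0: t=0:+1/57600 = 1/57600
⇒ 3j(5 2 7; 0 0 0)² = 21/715, sgn -1
Racah Σ t=0..0: t=0:+1/1935360 = 1/1935360
⇒ 3j(5 2 7; 3 2 -5)² = 3/91, sgn +1
4πI² = N·(3j₀)²·(3jₘ)² = 135/169
I = -1·√(0.798817/4π) = -0.25212656

-0.252127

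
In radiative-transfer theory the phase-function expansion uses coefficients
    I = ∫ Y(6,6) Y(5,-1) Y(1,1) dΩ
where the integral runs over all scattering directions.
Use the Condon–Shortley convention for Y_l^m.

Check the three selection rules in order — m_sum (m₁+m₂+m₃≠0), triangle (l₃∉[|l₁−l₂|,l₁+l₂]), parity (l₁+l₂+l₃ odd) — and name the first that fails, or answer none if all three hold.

azimuthal sum: 6 − 1 + 1 = 6  ✗
1 ≤ 1 ≤ 11 (triangle on l)
L = 6 + 5 + 1 = 12 (even)

m_sum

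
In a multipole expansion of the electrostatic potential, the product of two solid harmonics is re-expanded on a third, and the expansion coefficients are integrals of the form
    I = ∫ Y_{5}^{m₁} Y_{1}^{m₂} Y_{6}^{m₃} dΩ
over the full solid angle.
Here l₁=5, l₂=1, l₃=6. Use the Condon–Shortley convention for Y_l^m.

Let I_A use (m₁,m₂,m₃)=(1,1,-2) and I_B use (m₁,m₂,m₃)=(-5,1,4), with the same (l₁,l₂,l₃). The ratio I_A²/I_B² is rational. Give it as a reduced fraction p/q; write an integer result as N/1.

28/1

Same 5,1,6: normalisation and zero-m 3j drop out of the ratio.
A: Δ: 0! 10! 2! / 13! → 1/858; sum: t=0:+1/34560 = 1/34560; 3j²(5 1 6; 1 1 -2) = Δ·Π!·Σ² = 14/429  (sign +1)
B: Δ: 0! 10! 2! / 13! → 1/858; sum: t=0:+1/7257600 = 1/7257600; 3j²(5 1 6; -5 1 4) = Δ·Π!·Σ² = 1/858  (sign +1)
I_A²/I_B² = (14/429)/(1/858) = 28/1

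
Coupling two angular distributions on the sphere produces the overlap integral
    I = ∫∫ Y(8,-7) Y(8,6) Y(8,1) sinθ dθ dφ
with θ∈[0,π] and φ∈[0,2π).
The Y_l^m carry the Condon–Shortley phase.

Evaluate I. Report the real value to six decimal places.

Rules hold: Σm=0, L=24 even, 0≤8≤16.
N = 17·17·17 = 4913
Δ = 8!·8!·8!/25! = 1/236637794250
Racah Σ t=0..8: t=0:+1/65548320768000 t=1:−1/128024064000 t=2:+1/2985984000 t=3:−1/373248000 t=4:+1/191102976 t=5:−1/373248000 t=6:+1/2985984000 t=7:−1/128024064000 t=8:+1/65548320768000 = 11/20808990720
⇒ 3j(8 8 8; 0 0 0)² = 490/96577, sgn +1
Racah Σ t=7..8: t=7:−1/1024192512000 t=8:+1/292626432000 = 1/409677004800
⇒ 3j(8 8 8; -7 6 1)² = 78/7429, sgn -1
4πI² = N·(3j₀)²·(3jₘ)² = 49980/190969
I = -1·√(0.261718/4π) = -0.14431509

-0.144315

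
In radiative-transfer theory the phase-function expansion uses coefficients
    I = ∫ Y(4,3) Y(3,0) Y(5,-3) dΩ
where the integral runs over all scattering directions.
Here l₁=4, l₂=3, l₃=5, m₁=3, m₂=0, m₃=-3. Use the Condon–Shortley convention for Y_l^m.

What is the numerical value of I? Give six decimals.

Rules hold: Σm=0, L=12 even, 1≤5≤7.
N = 9·7·11 = 693
Δ = 2!·6!·4!/13! = 1/180180
Racah Σ t=0..2: t=0:+1/576 t=1:−1/144 t=2:+1/576 = -1/288
⇒ 3j(4 3 5; 0 0 0)² = 20/1001, sgn +1
Racah Σ t=0..1: t=0:+1/1440 t=1:−1/2880 = 1/2880
⇒ 3j(4 3 5; 3 0 -3)² = 7/715, sgn +1
4πI² = N·(3j₀)²·(3jₘ)² = 252/1859
I = +1·√(0.135557/4π) = 0.10386175

0.103862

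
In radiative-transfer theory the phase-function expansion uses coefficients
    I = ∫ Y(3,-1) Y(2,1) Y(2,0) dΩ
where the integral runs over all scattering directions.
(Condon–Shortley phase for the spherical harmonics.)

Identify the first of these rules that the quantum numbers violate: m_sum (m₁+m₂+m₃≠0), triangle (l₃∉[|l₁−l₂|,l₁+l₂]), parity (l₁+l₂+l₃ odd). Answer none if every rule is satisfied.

parity

m₁+m₂+m₃ = -1 + 1 + 0 = 0  ✓
triangle: |3−2|=1 ≤ l₃=2 ≤ 3+2=5  ✓
parity: l₁+l₂+l₃ = 7 is odd  ✗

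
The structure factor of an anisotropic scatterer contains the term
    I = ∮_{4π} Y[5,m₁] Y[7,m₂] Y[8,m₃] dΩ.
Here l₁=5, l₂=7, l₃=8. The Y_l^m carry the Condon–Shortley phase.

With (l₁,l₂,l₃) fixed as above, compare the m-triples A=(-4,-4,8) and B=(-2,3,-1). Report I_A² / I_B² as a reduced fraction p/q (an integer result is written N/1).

Same 5,7,8: normalisation and zero-m 3j drop out of the ratio.
A: Δ: 4! 6! 10! / 21! → 1/814773960; sum: t=3:−1/15676416000 = -1/15676416000; 3j²(5 7 8; -4 -4 8) = Δ·Π!·Σ² = 44/4845  (sign -1)
B: Δ: 4! 6! 10! / 21! → 1/814773960; sum: t=1:−1/1567641600 t=2:+1/38707200 t=3:−1/8709120 t=4:+1/14929920 = -71/3135283200; 3j²(5 7 8; -2 3 -1) = Δ·Π!·Σ² = 5041/1662804  (sign +1)
I_A²/I_B² = (44/4845)/(5041/1662804) = 75504/25205

75504/25205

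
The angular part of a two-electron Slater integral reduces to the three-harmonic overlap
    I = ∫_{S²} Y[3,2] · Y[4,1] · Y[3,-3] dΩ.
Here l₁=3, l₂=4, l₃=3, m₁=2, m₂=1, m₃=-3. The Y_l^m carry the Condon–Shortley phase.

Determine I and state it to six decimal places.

Rules hold: Σm=0, L=10 even, 1≤3≤7.
N = 7·9·7 = 441
Δ = 4!·2!·4!/11! = 1/34650
Racah Σ t=1..3: t=1:−1/72 t=2:+1/16 t=3:−1/72 = 5/144
⇒ 3j(3 4 3; 0 0 0)² = 2/77, sgn -1
Racah Σ t=1..1: t=1:−1/288 = -1/288
⇒ 3j(3 4 3; 2 1 -3)² = 5/231, sgn -1
4πI² = N·(3j₀)²·(3jₘ)² = 30/121
I = +1·√(0.247934/4π) = 0.14046335

0.140463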